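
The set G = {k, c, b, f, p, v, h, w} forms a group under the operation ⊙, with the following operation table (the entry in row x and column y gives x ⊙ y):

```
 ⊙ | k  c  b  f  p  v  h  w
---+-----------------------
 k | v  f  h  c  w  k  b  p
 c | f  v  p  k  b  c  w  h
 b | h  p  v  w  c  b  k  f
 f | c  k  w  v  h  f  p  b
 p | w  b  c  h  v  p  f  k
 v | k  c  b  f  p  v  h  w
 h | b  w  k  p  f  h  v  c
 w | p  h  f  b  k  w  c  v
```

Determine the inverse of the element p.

First locate the identity: row v matches the header, so v is the identity.
Scan row p for v: p ⊙ p = v. Hence p^(-1) = p.

p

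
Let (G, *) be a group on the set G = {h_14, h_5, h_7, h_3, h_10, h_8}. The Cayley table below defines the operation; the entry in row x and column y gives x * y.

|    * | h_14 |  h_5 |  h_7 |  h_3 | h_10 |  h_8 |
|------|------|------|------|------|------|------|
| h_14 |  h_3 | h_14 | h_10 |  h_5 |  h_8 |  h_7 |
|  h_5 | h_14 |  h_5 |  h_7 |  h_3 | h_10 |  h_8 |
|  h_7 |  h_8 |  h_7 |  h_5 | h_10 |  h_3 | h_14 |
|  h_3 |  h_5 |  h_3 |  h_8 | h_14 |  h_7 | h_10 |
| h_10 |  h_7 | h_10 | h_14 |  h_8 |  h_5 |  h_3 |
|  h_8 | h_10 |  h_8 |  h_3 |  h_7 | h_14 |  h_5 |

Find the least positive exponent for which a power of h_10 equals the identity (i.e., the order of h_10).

2

The identity element is h_5 (its row matches the header).
h_10^1 = h_10
h_10^2 = h_10 * h_10 = h_5
The first power of h_10 equal to the identity is h_10^2, so ord(h_10) = 2.
(Structurally, G here is isomorphic to the symmetric group S_3.)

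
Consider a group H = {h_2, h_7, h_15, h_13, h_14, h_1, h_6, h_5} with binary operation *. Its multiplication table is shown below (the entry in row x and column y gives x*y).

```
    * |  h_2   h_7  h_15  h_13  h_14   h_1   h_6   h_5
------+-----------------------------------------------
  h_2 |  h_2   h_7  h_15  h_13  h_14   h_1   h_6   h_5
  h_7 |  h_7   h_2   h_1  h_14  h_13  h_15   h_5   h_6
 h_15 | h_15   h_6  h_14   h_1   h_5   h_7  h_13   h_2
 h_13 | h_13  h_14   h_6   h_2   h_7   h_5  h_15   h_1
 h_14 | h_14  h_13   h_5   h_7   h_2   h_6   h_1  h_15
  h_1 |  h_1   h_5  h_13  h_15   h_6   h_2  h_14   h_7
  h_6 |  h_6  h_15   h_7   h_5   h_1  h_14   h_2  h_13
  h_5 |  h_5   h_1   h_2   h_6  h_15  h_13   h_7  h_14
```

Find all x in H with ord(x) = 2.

{h_1, h_13, h_14, h_6, h_7}

Identity is h_2. Compute the order of each non-identity element by repeated multiplication:
  h_7: h_7 → h_2  (order 2)
  h_15: h_15 → h_14 → h_5 → h_2  (order 4)
  h_13: h_13 → h_2  (order 2)
  h_14: h_14 → h_2  (order 2)
  h_1: h_1 → h_2  (order 2)
  h_6: h_6 → h_2  (order 2)
  h_5: h_5 → h_14 → h_15 → h_2  (order 4)
Elements of order 2: {h_1, h_13, h_14, h_6, h_7}.
(Structurally, H here is isomorphic to the dihedral group D_4.)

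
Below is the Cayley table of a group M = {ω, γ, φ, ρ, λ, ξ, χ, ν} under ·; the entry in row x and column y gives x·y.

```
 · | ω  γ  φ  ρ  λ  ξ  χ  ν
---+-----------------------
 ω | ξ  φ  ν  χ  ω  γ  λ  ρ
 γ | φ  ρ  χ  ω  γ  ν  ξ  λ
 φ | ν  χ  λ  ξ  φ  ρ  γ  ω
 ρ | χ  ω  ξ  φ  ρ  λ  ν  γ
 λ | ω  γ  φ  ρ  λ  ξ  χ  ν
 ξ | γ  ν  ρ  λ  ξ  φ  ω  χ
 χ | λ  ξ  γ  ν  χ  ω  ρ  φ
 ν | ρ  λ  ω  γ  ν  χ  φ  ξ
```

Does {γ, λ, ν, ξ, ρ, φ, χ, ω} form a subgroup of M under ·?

{γ, λ, ν, ξ, ρ, φ, χ, ω} contains the identity λ.
Checking products: every product of two elements of {γ, λ, ν, ξ, ρ, φ, χ, ω} (read from the table) lies in {γ, λ, ν, ξ, ρ, φ, χ, ω}, so the set is closed.
In a finite group, a nonempty closed subset is a subgroup. So {γ, λ, ν, ξ, ρ, φ, χ, ω} ≤ M.

Yes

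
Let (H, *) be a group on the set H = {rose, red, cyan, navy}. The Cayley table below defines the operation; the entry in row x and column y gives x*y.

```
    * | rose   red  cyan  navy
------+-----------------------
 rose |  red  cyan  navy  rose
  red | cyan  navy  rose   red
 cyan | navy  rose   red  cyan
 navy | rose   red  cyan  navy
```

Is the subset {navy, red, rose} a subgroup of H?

rose*red = cyan, which is not in {navy, red, rose}.
The subset is not closed under *, so it is not a subgroup.

No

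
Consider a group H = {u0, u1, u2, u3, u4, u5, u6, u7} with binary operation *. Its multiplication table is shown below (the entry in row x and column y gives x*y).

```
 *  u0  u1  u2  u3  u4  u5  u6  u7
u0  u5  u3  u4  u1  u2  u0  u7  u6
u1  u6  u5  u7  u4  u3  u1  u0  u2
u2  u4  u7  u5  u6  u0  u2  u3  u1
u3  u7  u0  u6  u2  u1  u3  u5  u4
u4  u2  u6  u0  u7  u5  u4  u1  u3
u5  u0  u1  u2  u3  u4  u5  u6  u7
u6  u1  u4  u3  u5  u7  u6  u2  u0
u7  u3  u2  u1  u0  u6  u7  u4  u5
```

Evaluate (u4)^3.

u4

u4^1 = u4
u4^2 = u4*u4 = u5
u4^3 = u5*u4 = u4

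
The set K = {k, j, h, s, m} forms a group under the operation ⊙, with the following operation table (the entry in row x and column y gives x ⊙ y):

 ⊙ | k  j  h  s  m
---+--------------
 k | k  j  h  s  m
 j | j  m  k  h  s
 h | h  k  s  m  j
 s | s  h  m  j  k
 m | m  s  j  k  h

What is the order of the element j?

5

The identity element is k (its row matches the header).
j^1 = j
j^2 = j ⊙ j = m
j^3 = m ⊙ j = s
j^4 = s ⊙ j = h
j^5 = h ⊙ j = k
The first power of j equal to the identity is j^5, so ord(j) = 5.
(Structurally, K here is isomorphic to the cyclic group Z_5.)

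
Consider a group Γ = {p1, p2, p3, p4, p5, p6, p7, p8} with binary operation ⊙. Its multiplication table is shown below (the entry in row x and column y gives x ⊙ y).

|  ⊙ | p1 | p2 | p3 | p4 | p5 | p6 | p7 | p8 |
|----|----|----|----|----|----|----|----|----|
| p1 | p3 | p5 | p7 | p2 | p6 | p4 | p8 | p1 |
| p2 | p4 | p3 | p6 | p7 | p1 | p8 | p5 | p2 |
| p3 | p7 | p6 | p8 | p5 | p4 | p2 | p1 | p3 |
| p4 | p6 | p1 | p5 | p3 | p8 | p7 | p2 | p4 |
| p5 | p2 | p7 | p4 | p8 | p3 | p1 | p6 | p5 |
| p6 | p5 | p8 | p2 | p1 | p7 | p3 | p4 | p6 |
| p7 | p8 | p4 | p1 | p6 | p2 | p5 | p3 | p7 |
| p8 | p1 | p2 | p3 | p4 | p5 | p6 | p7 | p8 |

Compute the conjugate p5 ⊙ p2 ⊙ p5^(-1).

p6

The identity is p8. In row p5, the entry p8 sits in column p4, so p5^(-1) = p4.
p5 ⊙ p2 = p7
p7 ⊙ p4 = p6
(Structurally, Γ here is isomorphic to the quaternion group Q_8.)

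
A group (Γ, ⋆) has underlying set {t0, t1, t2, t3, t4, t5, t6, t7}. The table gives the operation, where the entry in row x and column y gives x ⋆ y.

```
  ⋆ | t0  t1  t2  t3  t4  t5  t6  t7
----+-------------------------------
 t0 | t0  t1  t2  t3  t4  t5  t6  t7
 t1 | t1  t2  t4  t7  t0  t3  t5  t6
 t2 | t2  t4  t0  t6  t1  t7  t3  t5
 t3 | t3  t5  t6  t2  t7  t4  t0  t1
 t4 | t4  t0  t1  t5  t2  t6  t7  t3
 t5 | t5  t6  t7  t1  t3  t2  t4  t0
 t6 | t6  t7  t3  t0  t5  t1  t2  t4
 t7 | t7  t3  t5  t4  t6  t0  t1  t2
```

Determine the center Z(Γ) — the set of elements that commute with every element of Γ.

An element z is central iff its row equals its column in the table.
For t3: t3 ⋆ t7 = t1 ≠ t4 = t7 ⋆ t3, so t3 ∉ Z.
Checking each element this way leaves Z(Γ) = {t0, t2}.

{t0, t2}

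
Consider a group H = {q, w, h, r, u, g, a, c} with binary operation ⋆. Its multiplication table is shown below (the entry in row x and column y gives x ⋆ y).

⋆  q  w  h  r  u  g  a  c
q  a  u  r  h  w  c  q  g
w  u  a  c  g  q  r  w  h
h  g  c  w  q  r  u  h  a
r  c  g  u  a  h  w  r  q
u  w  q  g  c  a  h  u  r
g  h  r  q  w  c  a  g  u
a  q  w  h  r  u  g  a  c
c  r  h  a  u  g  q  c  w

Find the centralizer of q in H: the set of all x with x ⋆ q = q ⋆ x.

Compare row q with column q entry by entry.
w ⋆ q = u = q ⋆ w, so w commutes with q.
r ⋆ q = c but q ⋆ r = h, so r does not.
Collecting the elements that commute with q: C(q) = {a, q, u, w}.

{a, q, u, w}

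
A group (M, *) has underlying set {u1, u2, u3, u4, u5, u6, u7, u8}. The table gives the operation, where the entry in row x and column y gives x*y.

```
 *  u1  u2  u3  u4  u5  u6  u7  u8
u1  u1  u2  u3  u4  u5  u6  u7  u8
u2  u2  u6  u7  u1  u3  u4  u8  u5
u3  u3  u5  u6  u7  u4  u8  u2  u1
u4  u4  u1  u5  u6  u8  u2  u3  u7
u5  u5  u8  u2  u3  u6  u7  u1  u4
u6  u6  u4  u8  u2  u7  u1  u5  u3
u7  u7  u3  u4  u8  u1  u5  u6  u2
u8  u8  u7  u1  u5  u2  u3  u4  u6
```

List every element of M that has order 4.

Identity is u1. Compute the order of each non-identity element by repeated multiplication:
  u2: u2 → u6 → u4 → u1  (order 4)
  u3: u3 → u6 → u8 → u1  (order 4)
  u4: u4 → u6 → u2 → u1  (order 4)
  u5: u5 → u6 → u7 → u1  (order 4)
  u6: u6 → u1  (order 2)
  u7: u7 → u6 → u5 → u1  (order 4)
  u8: u8 → u6 → u3 → u1  (order 4)
Elements of order 4: {u2, u3, u4, u5, u7, u8}.
(Structurally, M here is isomorphic to the quaternion group Q_8.)

{u2, u3, u4, u5, u7, u8}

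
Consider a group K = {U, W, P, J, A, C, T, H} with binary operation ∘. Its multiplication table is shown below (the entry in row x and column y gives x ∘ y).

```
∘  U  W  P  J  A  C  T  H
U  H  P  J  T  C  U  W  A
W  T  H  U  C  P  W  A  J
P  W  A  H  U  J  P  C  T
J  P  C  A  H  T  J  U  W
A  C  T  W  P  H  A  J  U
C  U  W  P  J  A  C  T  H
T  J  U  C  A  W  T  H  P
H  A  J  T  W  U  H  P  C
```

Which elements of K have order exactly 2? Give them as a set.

Identity is C. Compute the order of each non-identity element by repeated multiplication:
  U: U → H → A → C  (order 4)
  W: W → H → J → C  (order 4)
  P: P → H → T → C  (order 4)
  J: J → H → W → C  (order 4)
  A: A → H → U → C  (order 4)
  T: T → H → P → C  (order 4)
  H: H → C  (order 2)
Elements of order 2: {H}.

{H}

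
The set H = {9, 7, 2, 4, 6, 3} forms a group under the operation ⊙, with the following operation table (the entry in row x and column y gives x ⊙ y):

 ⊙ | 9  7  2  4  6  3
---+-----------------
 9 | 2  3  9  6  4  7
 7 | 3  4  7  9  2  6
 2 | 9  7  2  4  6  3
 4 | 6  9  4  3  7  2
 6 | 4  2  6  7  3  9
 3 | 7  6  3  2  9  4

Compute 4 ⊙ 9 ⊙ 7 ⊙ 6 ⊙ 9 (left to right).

4 ⊙ 9 = 6
6 ⊙ 7 = 2
2 ⊙ 6 = 6
6 ⊙ 9 = 4

4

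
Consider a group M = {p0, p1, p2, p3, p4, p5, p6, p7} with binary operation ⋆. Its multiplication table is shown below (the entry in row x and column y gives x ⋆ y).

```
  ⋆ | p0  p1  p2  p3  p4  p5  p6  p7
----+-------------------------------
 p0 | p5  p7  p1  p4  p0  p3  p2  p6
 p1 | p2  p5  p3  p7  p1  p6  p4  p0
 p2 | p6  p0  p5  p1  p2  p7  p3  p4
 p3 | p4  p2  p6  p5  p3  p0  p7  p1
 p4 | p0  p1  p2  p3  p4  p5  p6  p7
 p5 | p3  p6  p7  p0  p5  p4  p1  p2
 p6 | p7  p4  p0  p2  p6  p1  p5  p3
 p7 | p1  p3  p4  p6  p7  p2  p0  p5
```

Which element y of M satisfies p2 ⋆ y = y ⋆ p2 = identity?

p7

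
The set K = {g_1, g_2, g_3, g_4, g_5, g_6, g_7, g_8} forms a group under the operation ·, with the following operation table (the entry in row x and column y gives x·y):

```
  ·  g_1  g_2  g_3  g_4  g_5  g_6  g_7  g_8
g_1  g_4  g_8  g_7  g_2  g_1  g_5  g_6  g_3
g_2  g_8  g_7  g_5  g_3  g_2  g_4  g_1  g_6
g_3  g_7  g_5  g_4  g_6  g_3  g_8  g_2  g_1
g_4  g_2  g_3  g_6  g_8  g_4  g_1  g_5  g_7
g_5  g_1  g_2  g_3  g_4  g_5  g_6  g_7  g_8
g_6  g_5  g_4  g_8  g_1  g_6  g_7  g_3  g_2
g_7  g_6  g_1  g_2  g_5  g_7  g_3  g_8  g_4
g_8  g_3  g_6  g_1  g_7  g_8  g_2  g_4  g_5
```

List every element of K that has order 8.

Identity is g_5. Compute the order of each non-identity element by repeated multiplication:
  g_1: g_1 → g_4 → g_2 → g_8 → g_3 → g_7 → g_6 → g_5  (order 8)
  g_2: g_2 → g_7 → g_1 → g_8 → g_6 → g_4 → g_3 → g_5  (order 8)
  g_3: g_3 → g_4 → g_6 → g_8 → g_1 → g_7 → g_2 → g_5  (order 8)
  g_4: g_4 → g_8 → g_7 → g_5  (order 4)
  g_6: g_6 → g_7 → g_3 → g_8 → g_2 → g_4 → g_1 → g_5  (order 8)
  g_7: g_7 → g_8 → g_4 → g_5  (order 4)
  g_8: g_8 → g_5  (order 2)
Elements of order 8: {g_1, g_2, g_3, g_6}.

{g_1, g_2, g_3, g_6}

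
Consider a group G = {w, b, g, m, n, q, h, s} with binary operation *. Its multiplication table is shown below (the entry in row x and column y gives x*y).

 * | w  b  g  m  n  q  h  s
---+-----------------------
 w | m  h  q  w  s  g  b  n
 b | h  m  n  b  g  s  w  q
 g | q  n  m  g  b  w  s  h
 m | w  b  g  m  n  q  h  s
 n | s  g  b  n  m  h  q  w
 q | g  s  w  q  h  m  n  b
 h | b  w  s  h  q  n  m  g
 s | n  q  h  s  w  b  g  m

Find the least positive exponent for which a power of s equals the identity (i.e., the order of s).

The identity element is m (its row matches the header).
s^1 = s
s^2 = s*s = m
The first power of s equal to the identity is s^2, so ord(s) = 2.

2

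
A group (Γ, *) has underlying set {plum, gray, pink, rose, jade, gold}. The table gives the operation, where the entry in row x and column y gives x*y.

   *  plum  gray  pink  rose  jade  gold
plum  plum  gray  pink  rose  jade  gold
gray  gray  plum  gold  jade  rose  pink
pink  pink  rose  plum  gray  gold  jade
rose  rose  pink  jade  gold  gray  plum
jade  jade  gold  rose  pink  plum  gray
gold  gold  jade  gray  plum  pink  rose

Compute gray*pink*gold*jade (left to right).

gray*pink = gold
gold*gold = rose
rose*jade = gray
(Structurally, Γ here is isomorphic to the symmetric group S_3.)

gray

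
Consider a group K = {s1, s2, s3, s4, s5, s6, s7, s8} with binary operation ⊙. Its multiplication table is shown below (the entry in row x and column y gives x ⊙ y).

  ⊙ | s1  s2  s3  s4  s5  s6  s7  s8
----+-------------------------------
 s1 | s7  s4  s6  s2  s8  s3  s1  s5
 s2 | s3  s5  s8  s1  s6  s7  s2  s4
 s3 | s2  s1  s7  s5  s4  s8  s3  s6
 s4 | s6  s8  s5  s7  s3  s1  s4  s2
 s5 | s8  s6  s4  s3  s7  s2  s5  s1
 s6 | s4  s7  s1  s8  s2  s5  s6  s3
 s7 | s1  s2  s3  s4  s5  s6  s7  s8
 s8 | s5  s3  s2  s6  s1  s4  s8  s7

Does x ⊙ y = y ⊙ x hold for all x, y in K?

No

s2 ⊙ s1 = s3 but s1 ⊙ s2 = s4.
Since s2 and s1 do not commute, K is not abelian.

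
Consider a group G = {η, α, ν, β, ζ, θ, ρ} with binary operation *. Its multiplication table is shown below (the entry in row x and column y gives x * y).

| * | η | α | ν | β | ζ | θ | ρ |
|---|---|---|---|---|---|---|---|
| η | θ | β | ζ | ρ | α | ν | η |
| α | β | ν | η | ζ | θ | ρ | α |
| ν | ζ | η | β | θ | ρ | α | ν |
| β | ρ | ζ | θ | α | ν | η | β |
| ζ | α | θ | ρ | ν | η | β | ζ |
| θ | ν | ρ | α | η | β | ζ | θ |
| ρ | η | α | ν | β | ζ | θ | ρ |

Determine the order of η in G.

7

The identity element is ρ (its row matches the header).
η^1 = η
η^2 = η * η = θ
η^3 = θ * η = ν
η^4 = ν * η = ζ
η^5 = ζ * η = α
η^6 = α * η = β
η^7 = β * η = ρ
The first power of η equal to the identity is η^7, so ord(η) = 7.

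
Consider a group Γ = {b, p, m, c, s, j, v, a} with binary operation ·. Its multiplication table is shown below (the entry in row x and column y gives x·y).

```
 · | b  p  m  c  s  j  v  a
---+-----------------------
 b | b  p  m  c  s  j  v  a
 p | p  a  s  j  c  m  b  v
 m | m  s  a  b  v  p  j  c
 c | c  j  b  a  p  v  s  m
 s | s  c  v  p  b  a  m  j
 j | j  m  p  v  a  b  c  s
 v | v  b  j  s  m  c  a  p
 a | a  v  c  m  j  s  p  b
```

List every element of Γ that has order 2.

Identity is b. Compute the order of each non-identity element by repeated multiplication:
  p: p → a → v → b  (order 4)
  m: m → a → c → b  (order 4)
  c: c → a → m → b  (order 4)
  s: s → b  (order 2)
  j: j → b  (order 2)
  v: v → a → p → b  (order 4)
  a: a → b  (order 2)
Elements of order 2: {a, j, s}.
(Structurally, Γ here is isomorphic to Z_2 x Z_4.)

{a, j, s}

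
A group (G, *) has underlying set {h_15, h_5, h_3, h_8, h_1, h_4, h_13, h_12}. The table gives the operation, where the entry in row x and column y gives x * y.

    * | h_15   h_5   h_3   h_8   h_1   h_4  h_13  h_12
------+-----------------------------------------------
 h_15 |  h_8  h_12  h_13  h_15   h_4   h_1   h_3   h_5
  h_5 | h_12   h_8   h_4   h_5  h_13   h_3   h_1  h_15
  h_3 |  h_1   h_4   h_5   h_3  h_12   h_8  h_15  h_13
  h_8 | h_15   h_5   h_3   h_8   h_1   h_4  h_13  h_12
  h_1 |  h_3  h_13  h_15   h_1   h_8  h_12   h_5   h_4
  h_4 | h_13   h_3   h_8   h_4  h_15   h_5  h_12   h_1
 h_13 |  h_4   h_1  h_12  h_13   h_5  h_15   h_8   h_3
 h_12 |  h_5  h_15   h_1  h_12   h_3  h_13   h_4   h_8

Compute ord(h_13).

The identity element is h_8 (its row matches the header).
h_13^1 = h_13
h_13^2 = h_13 * h_13 = h_8
The first power of h_13 equal to the identity is h_13^2, so ord(h_13) = 2.

2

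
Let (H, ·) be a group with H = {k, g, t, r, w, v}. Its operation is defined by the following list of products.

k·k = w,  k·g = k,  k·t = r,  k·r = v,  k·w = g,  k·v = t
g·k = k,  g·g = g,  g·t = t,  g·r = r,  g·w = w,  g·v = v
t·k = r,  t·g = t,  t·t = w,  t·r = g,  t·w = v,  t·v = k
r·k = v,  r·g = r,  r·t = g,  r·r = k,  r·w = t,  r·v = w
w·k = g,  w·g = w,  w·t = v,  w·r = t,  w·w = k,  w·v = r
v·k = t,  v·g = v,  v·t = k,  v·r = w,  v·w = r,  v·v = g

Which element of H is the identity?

The identity e satisfies e·x = x for all x, so its row in the table reproduces the column headers.
Row g reads: k, g, t, r, w, v — exactly the header order. So g is the identity.
(Structurally, H here is isomorphic to the cyclic group Z_6.)

g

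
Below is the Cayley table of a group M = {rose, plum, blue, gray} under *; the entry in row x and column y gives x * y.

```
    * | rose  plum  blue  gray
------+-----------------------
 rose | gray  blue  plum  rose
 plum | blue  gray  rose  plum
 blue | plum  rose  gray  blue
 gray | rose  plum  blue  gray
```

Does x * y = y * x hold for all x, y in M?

Yes

Check whether the table is symmetric across its main diagonal.
Every entry (row x, col y) equals the entry (row y, col x), so M is abelian.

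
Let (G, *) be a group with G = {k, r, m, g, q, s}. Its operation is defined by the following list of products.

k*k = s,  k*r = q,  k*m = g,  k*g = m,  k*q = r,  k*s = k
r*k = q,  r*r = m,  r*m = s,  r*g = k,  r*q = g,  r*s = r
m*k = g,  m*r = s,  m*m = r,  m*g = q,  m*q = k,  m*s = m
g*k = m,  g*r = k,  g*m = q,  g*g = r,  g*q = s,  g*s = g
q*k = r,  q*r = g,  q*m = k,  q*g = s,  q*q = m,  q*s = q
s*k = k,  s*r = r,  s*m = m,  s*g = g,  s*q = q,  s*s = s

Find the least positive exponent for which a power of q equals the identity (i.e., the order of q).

6

The identity element is s (its row matches the header).
q^1 = q
q^2 = q * q = m
q^3 = m * q = k
q^4 = k * q = r
q^5 = r * q = g
q^6 = g * q = s
The first power of q equal to the identity is q^6, so ord(q) = 6.
(Structurally, G here is isomorphic to the cyclic group Z_6.)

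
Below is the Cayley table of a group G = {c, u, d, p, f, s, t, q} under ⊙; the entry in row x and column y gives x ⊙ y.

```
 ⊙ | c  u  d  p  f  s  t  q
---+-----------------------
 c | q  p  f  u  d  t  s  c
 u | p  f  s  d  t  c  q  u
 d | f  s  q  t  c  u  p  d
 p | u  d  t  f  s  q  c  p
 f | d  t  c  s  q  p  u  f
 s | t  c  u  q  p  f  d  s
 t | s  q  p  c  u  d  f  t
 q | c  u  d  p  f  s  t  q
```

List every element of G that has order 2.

Identity is q. Compute the order of each non-identity element by repeated multiplication:
  c: c → q  (order 2)
  u: u → f → t → q  (order 4)
  d: d → q  (order 2)
  p: p → f → s → q  (order 4)
  f: f → q  (order 2)
  s: s → f → p → q  (order 4)
  t: t → f → u → q  (order 4)
Elements of order 2: {c, d, f}.

{c, d, f}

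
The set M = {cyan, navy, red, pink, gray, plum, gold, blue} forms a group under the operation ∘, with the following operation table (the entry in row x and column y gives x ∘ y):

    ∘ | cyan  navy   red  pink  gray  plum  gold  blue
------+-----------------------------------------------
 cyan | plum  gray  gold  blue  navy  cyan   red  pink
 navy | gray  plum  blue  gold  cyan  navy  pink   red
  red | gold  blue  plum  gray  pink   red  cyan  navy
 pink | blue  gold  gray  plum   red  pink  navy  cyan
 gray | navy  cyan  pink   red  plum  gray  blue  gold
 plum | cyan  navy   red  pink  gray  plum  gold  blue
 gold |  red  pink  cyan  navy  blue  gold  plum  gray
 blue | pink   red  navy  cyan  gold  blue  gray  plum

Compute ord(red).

The identity element is plum (its row matches the header).
red^1 = red
red^2 = red ∘ red = plum
The first power of red equal to the identity is red^2, so ord(red) = 2.

2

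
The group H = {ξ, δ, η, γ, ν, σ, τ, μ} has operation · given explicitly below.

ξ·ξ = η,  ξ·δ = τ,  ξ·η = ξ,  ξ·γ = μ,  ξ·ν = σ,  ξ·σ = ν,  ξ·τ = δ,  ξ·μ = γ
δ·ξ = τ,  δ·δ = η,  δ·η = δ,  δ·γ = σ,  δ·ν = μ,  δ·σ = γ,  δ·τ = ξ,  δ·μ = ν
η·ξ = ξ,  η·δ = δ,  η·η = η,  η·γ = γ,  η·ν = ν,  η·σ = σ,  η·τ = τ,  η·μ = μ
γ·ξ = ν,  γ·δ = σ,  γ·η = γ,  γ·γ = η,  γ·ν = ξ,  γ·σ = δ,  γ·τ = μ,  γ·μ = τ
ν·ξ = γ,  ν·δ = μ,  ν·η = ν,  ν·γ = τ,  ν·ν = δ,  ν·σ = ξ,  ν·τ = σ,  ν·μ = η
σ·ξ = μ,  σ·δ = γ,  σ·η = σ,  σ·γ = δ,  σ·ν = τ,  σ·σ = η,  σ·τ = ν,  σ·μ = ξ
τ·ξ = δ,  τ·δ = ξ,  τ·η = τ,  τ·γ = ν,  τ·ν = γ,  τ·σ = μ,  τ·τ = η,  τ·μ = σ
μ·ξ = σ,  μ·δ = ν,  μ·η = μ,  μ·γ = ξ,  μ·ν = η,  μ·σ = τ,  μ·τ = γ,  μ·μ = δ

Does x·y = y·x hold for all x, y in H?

No

μ·γ = ξ but γ·μ = τ.
Since μ and γ do not commute, H is not abelian.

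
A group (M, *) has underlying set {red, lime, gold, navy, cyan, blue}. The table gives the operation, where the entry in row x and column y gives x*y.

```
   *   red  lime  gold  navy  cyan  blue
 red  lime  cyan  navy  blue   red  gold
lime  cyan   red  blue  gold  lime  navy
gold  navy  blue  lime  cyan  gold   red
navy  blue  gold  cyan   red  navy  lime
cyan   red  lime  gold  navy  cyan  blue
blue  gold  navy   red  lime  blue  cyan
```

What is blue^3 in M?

blue^1 = blue
blue^2 = blue*blue = cyan
blue^3 = cyan*blue = blue
(Structurally, M here is isomorphic to the cyclic group Z_6.)

blue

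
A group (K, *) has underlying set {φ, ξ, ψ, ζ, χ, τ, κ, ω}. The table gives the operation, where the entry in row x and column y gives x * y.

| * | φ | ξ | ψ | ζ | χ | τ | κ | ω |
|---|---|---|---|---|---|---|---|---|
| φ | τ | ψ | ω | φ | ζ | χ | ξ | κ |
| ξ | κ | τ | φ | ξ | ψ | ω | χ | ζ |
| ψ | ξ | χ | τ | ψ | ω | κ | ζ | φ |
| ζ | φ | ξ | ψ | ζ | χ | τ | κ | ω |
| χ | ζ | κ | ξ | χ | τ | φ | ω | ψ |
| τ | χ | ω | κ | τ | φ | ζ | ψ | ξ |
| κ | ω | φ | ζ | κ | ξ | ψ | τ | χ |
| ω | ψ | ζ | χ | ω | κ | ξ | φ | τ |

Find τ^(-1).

First locate the identity: row ζ matches the header, so ζ is the identity.
Scan row τ for ζ: τ * τ = ζ. Hence τ^(-1) = τ.
(Structurally, K here is isomorphic to the quaternion group Q_8.)

τ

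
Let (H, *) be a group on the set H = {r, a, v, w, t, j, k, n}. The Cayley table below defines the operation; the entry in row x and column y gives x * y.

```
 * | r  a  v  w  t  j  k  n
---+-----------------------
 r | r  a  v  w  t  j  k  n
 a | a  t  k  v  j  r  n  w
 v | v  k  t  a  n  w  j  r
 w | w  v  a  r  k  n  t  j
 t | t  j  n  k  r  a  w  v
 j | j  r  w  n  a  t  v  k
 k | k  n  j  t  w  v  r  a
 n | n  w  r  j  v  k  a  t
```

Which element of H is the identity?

The identity e satisfies e * x = x for all x, so its row in the table reproduces the column headers.
Row r reads: r, a, v, w, t, j, k, n — exactly the header order. So r is the identity.

r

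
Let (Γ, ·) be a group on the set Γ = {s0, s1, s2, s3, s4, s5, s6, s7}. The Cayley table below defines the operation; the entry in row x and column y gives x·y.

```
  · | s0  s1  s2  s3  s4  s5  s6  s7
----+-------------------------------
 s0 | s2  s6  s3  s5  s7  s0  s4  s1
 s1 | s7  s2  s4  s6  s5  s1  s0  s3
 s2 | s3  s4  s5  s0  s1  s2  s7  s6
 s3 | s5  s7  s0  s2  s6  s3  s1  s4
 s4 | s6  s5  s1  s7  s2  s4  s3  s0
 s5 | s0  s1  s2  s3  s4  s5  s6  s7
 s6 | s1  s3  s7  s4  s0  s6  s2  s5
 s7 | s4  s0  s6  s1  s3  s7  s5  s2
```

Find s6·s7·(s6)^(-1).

s7

The identity is s5. In row s6, the entry s5 sits in column s7, so s6^(-1) = s7.
s6·s7 = s5
s5·s7 = s7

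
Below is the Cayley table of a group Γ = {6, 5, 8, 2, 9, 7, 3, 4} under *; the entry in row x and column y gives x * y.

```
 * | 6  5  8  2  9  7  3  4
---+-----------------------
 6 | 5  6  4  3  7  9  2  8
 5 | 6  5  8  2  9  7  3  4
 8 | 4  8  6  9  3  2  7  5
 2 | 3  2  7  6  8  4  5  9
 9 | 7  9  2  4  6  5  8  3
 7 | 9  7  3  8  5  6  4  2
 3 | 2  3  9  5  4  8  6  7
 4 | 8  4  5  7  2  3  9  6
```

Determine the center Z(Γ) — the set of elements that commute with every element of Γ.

{5, 6}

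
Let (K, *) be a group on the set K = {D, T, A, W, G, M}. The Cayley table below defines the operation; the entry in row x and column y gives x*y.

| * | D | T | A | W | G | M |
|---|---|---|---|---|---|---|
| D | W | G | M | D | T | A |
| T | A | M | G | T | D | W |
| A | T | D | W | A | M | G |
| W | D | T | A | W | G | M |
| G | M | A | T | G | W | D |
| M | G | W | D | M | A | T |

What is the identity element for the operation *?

W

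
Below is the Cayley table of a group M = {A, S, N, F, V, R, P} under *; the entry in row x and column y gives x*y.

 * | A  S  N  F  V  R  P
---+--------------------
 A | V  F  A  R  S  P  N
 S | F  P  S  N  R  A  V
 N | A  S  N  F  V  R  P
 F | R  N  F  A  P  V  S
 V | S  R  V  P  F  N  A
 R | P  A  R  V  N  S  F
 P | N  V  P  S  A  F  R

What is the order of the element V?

The identity element is N (its row matches the header).
V^1 = V
V^2 = V*V = F
V^3 = F*V = P
V^4 = P*V = A
V^5 = A*V = S
V^6 = S*V = R
V^7 = R*V = N
The first power of V equal to the identity is V^7, so ord(V) = 7.

7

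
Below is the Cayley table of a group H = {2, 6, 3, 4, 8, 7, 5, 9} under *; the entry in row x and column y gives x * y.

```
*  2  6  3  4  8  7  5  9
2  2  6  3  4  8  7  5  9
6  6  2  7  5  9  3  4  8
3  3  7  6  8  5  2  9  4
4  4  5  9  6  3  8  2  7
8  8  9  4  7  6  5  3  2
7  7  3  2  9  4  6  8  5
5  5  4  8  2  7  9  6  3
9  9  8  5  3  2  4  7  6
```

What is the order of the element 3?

The identity element is 2 (its row matches the header).
3^1 = 3
3^2 = 3 * 3 = 6
3^3 = 6 * 3 = 7
3^4 = 7 * 3 = 2
The first power of 3 equal to the identity is 3^4, so ord(3) = 4.

4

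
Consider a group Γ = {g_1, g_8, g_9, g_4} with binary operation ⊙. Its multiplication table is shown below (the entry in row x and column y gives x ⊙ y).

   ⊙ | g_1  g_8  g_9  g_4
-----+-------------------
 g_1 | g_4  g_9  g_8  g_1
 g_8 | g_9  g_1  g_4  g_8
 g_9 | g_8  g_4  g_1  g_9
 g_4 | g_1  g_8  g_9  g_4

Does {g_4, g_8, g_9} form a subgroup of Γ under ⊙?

No

g_9 ⊙ g_9 = g_1, which is not in {g_4, g_8, g_9}.
The subset is not closed under ⊙, so it is not a subgroup.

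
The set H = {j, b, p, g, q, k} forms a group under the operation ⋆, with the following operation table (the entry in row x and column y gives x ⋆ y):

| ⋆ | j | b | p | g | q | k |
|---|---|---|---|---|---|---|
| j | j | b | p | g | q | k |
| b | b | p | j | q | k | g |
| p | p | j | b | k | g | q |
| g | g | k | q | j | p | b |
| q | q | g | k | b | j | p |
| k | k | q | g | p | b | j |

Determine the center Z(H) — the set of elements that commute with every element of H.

An element z is central iff its row equals its column in the table.
For p: p ⋆ g = k ≠ q = g ⋆ p, so p ∉ Z.
Checking each element this way leaves Z(H) = {j}.

{j}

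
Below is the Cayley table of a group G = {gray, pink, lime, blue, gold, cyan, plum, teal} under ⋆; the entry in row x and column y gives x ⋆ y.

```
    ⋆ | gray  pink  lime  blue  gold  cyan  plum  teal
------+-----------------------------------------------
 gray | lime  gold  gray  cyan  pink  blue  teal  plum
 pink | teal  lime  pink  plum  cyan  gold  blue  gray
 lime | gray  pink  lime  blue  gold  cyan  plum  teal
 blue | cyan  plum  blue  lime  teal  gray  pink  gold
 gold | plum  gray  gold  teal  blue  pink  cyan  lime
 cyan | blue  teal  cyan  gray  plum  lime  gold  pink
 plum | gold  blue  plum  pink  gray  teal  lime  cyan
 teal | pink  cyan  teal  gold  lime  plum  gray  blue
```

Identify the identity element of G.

The identity e satisfies e ⋆ x = x for all x, so its row in the table reproduces the column headers.
Row lime reads: gray, pink, lime, blue, gold, cyan, plum, teal — exactly the header order. So lime is the identity.

lime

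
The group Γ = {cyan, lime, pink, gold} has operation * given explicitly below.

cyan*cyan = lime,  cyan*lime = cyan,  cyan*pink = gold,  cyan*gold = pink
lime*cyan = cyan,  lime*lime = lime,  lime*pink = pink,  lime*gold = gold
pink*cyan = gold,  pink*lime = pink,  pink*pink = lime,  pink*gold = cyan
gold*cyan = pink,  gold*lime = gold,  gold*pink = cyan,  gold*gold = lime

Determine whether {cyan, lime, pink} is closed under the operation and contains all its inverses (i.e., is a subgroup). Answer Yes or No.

pink*cyan = gold, which is not in {cyan, lime, pink}.
The subset is not closed under *, so it is not a subgroup.

No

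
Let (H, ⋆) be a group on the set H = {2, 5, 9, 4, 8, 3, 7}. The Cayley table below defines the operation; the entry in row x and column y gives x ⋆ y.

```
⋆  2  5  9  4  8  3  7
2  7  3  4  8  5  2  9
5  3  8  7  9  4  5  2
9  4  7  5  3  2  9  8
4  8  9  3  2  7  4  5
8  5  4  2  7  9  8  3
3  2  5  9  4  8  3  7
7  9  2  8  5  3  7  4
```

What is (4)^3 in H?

8

4^1 = 4
4^2 = 4 ⋆ 4 = 2
4^3 = 2 ⋆ 4 = 8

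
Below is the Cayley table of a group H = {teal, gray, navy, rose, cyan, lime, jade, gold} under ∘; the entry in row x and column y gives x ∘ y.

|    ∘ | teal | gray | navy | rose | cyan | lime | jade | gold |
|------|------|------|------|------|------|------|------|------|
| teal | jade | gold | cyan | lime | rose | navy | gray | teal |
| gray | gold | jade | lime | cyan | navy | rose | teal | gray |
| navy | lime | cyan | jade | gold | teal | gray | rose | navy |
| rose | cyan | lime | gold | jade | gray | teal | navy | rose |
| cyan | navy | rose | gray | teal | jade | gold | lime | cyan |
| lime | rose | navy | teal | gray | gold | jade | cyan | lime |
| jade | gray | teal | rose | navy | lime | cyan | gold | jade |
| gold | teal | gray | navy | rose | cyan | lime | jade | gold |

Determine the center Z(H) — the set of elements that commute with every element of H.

{gold, jade}

An element z is central iff its row equals its column in the table.
For lime: lime ∘ navy = teal ≠ gray = navy ∘ lime, so lime ∉ Z.
Checking each element this way leaves Z(H) = {gold, jade}.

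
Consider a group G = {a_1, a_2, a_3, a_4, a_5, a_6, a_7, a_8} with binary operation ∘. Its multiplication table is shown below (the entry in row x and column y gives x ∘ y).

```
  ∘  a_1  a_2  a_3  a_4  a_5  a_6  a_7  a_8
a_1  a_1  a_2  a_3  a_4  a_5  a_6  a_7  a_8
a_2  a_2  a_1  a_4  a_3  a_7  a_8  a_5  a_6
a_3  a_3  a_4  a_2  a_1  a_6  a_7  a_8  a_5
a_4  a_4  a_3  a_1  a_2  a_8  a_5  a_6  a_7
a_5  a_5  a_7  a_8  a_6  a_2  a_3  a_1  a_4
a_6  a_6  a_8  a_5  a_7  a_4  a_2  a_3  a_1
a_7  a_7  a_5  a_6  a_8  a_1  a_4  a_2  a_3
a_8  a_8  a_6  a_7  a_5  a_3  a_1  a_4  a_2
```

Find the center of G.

{a_1, a_2}

An element z is central iff its row equals its column in the table.
For a_8: a_8 ∘ a_4 = a_5 ≠ a_7 = a_4 ∘ a_8, so a_8 ∉ Z.
Checking each element this way leaves Z(G) = {a_1, a_2}.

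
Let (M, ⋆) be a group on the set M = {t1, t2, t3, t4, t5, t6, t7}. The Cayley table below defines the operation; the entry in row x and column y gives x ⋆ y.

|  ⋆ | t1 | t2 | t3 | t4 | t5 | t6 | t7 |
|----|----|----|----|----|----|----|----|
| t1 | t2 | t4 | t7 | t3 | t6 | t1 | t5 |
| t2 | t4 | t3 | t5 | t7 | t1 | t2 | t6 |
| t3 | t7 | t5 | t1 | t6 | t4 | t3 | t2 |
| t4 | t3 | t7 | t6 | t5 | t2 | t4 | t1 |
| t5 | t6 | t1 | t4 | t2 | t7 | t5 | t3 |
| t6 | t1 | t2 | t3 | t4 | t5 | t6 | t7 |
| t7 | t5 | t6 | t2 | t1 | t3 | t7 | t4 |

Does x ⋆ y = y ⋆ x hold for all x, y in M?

Yes

Check whether the table is symmetric across its main diagonal.
Every entry (row x, col y) equals the entry (row y, col x), so M is abelian.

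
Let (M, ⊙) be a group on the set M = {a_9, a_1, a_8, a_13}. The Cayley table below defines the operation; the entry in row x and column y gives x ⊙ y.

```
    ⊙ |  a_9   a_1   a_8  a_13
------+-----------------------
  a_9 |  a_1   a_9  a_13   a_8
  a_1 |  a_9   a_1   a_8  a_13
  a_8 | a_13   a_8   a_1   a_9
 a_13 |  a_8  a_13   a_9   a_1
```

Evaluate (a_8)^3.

a_8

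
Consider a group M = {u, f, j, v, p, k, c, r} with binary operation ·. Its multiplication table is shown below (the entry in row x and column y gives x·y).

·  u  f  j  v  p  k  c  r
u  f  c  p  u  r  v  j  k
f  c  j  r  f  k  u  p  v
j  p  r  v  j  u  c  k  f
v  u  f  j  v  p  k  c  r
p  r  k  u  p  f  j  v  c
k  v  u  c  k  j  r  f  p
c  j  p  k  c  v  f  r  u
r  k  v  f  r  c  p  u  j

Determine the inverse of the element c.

p

First locate the identity: row v matches the header, so v is the identity.
Scan row c for v: c·p = v. Hence c^(-1) = p.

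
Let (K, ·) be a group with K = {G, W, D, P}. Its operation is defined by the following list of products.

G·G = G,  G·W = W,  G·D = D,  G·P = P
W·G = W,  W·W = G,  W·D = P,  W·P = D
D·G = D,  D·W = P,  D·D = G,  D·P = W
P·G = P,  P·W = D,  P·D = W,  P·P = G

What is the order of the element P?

The identity element is G (its row matches the header).
P^1 = P
P^2 = P·P = G
The first power of P equal to the identity is P^2, so ord(P) = 2.

2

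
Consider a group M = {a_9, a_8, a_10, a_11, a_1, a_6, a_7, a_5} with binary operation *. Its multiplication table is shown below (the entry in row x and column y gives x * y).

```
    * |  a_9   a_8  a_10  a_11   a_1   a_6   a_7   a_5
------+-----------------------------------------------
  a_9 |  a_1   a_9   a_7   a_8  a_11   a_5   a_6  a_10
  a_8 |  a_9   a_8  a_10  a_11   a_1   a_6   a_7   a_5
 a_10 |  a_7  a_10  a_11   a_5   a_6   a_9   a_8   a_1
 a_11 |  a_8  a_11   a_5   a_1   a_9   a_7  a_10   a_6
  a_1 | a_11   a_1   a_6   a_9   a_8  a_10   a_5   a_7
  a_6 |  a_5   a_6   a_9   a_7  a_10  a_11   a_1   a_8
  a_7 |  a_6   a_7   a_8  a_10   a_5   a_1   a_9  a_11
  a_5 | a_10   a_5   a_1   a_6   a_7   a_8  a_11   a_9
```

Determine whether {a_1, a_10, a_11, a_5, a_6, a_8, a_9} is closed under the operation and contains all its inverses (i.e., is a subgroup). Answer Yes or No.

No

a_6 * a_11 = a_7, which is not in {a_1, a_10, a_11, a_5, a_6, a_8, a_9}.
The subset is not closed under *, so it is not a subgroup.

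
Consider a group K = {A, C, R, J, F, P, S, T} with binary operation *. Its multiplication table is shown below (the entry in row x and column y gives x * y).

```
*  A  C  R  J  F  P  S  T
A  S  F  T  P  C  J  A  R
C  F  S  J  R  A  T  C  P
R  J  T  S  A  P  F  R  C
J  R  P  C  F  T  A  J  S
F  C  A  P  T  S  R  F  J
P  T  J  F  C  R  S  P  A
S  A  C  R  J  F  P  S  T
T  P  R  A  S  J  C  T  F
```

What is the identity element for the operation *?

The identity e satisfies e * x = x for all x, so its row in the table reproduces the column headers.
Row S reads: A, C, R, J, F, P, S, T — exactly the header order. So S is the identity.
(Structurally, K here is isomorphic to the dihedral group D_4.)

S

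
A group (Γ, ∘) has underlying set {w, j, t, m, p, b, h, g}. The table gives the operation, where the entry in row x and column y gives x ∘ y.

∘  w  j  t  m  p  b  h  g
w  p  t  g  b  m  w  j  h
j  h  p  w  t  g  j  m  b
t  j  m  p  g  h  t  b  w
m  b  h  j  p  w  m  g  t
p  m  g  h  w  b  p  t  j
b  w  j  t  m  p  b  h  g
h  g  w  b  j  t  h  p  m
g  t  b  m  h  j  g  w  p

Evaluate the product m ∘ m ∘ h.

m ∘ m = p
p ∘ h = t

t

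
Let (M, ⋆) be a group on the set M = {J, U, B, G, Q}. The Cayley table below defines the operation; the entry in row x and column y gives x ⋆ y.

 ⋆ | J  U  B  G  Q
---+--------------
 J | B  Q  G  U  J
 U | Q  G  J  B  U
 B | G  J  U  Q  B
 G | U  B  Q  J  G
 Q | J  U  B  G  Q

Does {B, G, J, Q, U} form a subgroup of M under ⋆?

{B, G, J, Q, U} contains the identity Q.
Checking products: every product of two elements of {B, G, J, Q, U} (read from the table) lies in {B, G, J, Q, U}, so the set is closed.
In a finite group, a nonempty closed subset is a subgroup. So {B, G, J, Q, U} ≤ M.

Yes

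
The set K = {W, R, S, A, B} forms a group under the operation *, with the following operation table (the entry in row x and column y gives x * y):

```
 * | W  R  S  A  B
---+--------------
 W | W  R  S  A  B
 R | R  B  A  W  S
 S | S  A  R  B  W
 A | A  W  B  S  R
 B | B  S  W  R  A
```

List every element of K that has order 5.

Identity is W. Compute the order of each non-identity element by repeated multiplication:
  R: R → B → S → A → W  (order 5)
  S: S → R → A → B → W  (order 5)
  A: A → S → B → R → W  (order 5)
  B: B → A → R → S → W  (order 5)
Elements of order 5: {A, B, R, S}.

{A, B, R, S}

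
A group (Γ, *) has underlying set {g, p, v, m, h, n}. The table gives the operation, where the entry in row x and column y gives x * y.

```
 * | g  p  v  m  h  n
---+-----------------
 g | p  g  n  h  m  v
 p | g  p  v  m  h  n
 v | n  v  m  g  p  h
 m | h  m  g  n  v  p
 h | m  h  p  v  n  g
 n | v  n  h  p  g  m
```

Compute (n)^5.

m

n^1 = n
n^2 = n * n = m
n^3 = m * n = p
n^4 = p * n = n
n^5 = n * n = m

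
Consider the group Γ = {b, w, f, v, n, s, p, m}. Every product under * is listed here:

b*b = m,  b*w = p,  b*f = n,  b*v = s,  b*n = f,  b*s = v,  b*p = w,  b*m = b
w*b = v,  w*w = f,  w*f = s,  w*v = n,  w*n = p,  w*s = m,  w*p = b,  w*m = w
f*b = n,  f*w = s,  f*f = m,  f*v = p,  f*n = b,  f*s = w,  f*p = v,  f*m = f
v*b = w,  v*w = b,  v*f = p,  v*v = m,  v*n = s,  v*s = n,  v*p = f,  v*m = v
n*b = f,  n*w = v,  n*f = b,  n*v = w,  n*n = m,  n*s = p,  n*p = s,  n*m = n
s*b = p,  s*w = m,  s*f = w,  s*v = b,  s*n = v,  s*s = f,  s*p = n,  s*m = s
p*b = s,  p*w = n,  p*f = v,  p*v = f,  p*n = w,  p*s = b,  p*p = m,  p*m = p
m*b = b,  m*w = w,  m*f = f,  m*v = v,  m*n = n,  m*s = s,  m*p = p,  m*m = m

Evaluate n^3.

n^1 = n
n^2 = n * n = m
n^3 = m * n = n
(Structurally, Γ here is isomorphic to the dihedral group D_4.)

n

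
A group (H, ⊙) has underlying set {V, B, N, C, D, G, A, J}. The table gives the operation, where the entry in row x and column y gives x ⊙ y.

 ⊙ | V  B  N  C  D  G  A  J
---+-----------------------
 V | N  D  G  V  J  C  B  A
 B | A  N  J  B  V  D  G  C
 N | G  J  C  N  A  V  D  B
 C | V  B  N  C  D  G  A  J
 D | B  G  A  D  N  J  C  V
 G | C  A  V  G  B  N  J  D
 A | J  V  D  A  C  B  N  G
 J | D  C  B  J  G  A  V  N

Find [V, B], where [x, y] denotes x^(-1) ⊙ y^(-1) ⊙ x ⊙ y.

N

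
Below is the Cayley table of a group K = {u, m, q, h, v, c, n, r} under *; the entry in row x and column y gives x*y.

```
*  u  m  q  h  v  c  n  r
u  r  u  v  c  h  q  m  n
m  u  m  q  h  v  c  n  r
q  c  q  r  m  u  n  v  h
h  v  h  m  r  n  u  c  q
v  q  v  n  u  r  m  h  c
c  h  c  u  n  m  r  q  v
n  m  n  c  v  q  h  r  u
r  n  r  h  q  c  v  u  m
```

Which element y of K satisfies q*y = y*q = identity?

h

First locate the identity: row m matches the header, so m is the identity.
Scan row q for m: q*h = m. Hence q^(-1) = h.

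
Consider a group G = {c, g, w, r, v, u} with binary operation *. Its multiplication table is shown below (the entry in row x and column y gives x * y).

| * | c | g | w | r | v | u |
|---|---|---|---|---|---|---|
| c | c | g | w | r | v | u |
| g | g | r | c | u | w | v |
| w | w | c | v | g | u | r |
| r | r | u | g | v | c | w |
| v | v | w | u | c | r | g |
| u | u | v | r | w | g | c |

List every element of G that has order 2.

{u}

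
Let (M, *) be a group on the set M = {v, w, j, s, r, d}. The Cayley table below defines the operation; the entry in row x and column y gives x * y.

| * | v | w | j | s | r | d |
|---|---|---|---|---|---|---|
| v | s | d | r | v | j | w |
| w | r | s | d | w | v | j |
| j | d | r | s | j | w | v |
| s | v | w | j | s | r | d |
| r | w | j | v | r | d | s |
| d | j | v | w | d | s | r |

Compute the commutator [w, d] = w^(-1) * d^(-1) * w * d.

r

Identity is s; from the table w^(-1) = w and d^(-1) = r.
w * r = v
v * w = d
d * d = r
(Structurally, M here is isomorphic to the symmetric group S_3.)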